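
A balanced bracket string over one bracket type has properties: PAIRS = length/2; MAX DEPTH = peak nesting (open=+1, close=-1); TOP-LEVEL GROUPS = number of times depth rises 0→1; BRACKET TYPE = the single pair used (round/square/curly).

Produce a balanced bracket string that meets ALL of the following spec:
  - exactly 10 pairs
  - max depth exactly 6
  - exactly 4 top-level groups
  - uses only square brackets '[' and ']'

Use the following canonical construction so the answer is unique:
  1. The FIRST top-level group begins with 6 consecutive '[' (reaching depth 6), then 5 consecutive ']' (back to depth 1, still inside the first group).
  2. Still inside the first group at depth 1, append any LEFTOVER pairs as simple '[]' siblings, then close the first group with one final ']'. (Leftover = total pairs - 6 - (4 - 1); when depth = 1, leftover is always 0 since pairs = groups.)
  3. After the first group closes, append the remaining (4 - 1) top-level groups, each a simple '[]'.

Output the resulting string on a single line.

Spec: pairs=10 depth=6 groups=4
Leftover pairs = 10 - 6 - (4-1) = 1
First group: deep chain of depth 6 + 1 sibling pairs
Remaining 3 groups: simple '[]' each

Answer: [[[[[[]]]]][]][][][]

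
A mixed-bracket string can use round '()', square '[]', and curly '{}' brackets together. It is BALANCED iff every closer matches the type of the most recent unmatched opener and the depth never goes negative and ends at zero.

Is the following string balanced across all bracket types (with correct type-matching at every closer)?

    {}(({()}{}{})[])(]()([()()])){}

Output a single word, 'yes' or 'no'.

pos 0: push '{'; stack = {
pos 1: '}' matches '{'; pop; stack = (empty)
pos 2: push '('; stack = (
pos 3: push '('; stack = ((
pos 4: push '{'; stack = (({
pos 5: push '('; stack = (({(
pos 6: ')' matches '('; pop; stack = (({
pos 7: '}' matches '{'; pop; stack = ((
pos 8: push '{'; stack = (({
pos 9: '}' matches '{'; pop; stack = ((
pos 10: push '{'; stack = (({
pos 11: '}' matches '{'; pop; stack = ((
pos 12: ')' matches '('; pop; stack = (
pos 13: push '['; stack = ([
pos 14: ']' matches '['; pop; stack = (
pos 15: ')' matches '('; pop; stack = (empty)
pos 16: push '('; stack = (
pos 17: saw closer ']' but top of stack is '(' (expected ')') → INVALID
Verdict: type mismatch at position 17: ']' closes '(' → no

Answer: no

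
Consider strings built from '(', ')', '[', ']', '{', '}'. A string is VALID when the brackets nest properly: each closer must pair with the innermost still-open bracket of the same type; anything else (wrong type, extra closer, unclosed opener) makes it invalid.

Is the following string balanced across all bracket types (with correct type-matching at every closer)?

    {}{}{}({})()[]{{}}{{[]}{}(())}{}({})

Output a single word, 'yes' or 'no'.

Answer: yes

Derivation:
pos 0: push '{'; stack = {
pos 1: '}' matches '{'; pop; stack = (empty)
pos 2: push '{'; stack = {
pos 3: '}' matches '{'; pop; stack = (empty)
pos 4: push '{'; stack = {
pos 5: '}' matches '{'; pop; stack = (empty)
pos 6: push '('; stack = (
pos 7: push '{'; stack = ({
pos 8: '}' matches '{'; pop; stack = (
pos 9: ')' matches '('; pop; stack = (empty)
pos 10: push '('; stack = (
pos 11: ')' matches '('; pop; stack = (empty)
pos 12: push '['; stack = [
pos 13: ']' matches '['; pop; stack = (empty)
pos 14: push '{'; stack = {
pos 15: push '{'; stack = {{
pos 16: '}' matches '{'; pop; stack = {
pos 17: '}' matches '{'; pop; stack = (empty)
pos 18: push '{'; stack = {
pos 19: push '{'; stack = {{
pos 20: push '['; stack = {{[
pos 21: ']' matches '['; pop; stack = {{
pos 22: '}' matches '{'; pop; stack = {
pos 23: push '{'; stack = {{
pos 24: '}' matches '{'; pop; stack = {
pos 25: push '('; stack = {(
pos 26: push '('; stack = {((
pos 27: ')' matches '('; pop; stack = {(
pos 28: ')' matches '('; pop; stack = {
pos 29: '}' matches '{'; pop; stack = (empty)
pos 30: push '{'; stack = {
pos 31: '}' matches '{'; pop; stack = (empty)
pos 32: push '('; stack = (
pos 33: push '{'; stack = ({
pos 34: '}' matches '{'; pop; stack = (
pos 35: ')' matches '('; pop; stack = (empty)
end: stack empty → VALID
Verdict: properly nested → yes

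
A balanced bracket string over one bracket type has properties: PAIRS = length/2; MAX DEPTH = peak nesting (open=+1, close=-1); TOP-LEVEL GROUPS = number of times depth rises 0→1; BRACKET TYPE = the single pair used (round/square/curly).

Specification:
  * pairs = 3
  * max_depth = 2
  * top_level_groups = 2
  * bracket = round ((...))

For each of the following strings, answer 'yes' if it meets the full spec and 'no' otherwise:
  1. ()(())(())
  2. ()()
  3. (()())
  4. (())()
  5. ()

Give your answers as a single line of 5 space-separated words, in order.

String 1 '()(())(())': depth seq [1 0 1 2 1 0 1 2 1 0]
  -> pairs=5 depth=2 groups=3 -> no
String 2 '()()': depth seq [1 0 1 0]
  -> pairs=2 depth=1 groups=2 -> no
String 3 '(()())': depth seq [1 2 1 2 1 0]
  -> pairs=3 depth=2 groups=1 -> no
String 4 '(())()': depth seq [1 2 1 0 1 0]
  -> pairs=3 depth=2 groups=2 -> yes
String 5 '()': depth seq [1 0]
  -> pairs=1 depth=1 groups=1 -> no

Answer: no no no yes no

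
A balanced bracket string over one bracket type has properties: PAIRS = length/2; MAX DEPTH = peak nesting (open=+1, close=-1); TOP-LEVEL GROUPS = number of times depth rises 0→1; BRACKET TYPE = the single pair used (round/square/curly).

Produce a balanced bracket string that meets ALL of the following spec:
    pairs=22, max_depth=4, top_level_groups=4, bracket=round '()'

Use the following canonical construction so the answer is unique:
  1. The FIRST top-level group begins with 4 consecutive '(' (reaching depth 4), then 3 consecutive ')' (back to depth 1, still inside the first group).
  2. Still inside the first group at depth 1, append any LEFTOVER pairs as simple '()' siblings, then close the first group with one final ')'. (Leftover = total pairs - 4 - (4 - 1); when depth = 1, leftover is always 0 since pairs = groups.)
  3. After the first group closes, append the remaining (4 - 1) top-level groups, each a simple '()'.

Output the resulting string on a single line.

Answer: (((()))()()()()()()()()()()()()()()())()()()

Derivation:
Spec: pairs=22 depth=4 groups=4
Leftover pairs = 22 - 4 - (4-1) = 15
First group: deep chain of depth 4 + 15 sibling pairs
Remaining 3 groups: simple '()' each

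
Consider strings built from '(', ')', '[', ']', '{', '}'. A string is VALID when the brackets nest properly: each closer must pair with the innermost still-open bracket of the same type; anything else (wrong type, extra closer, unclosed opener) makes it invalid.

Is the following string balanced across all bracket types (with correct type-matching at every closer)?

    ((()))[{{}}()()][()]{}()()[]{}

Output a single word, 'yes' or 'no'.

Answer: yes

Derivation:
pos 0: push '('; stack = (
pos 1: push '('; stack = ((
pos 2: push '('; stack = (((
pos 3: ')' matches '('; pop; stack = ((
pos 4: ')' matches '('; pop; stack = (
pos 5: ')' matches '('; pop; stack = (empty)
pos 6: push '['; stack = [
pos 7: push '{'; stack = [{
pos 8: push '{'; stack = [{{
pos 9: '}' matches '{'; pop; stack = [{
pos 10: '}' matches '{'; pop; stack = [
pos 11: push '('; stack = [(
pos 12: ')' matches '('; pop; stack = [
pos 13: push '('; stack = [(
pos 14: ')' matches '('; pop; stack = [
pos 15: ']' matches '['; pop; stack = (empty)
pos 16: push '['; stack = [
pos 17: push '('; stack = [(
pos 18: ')' matches '('; pop; stack = [
pos 19: ']' matches '['; pop; stack = (empty)
pos 20: push '{'; stack = {
pos 21: '}' matches '{'; pop; stack = (empty)
pos 22: push '('; stack = (
pos 23: ')' matches '('; pop; stack = (empty)
pos 24: push '('; stack = (
pos 25: ')' matches '('; pop; stack = (empty)
pos 26: push '['; stack = [
pos 27: ']' matches '['; pop; stack = (empty)
pos 28: push '{'; stack = {
pos 29: '}' matches '{'; pop; stack = (empty)
end: stack empty → VALID
Verdict: properly nested → yes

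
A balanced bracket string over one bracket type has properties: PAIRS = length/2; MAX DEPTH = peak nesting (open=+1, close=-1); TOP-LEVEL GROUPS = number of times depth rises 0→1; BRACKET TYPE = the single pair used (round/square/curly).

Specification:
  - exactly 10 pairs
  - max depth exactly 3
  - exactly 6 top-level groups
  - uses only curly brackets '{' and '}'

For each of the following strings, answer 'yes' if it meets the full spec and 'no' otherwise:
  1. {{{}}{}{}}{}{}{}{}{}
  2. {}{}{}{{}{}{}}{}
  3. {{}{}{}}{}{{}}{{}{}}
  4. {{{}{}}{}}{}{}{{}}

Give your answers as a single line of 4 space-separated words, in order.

String 1 '{{{}}{}{}}{}{}{}{}{}': depth seq [1 2 3 2 1 2 1 2 1 0 1 0 1 0 1 0 1 0 1 0]
  -> pairs=10 depth=3 groups=6 -> yes
String 2 '{}{}{}{{}{}{}}{}': depth seq [1 0 1 0 1 0 1 2 1 2 1 2 1 0 1 0]
  -> pairs=8 depth=2 groups=5 -> no
String 3 '{{}{}{}}{}{{}}{{}{}}': depth seq [1 2 1 2 1 2 1 0 1 0 1 2 1 0 1 2 1 2 1 0]
  -> pairs=10 depth=2 groups=4 -> no
String 4 '{{{}{}}{}}{}{}{{}}': depth seq [1 2 3 2 3 2 1 2 1 0 1 0 1 0 1 2 1 0]
  -> pairs=9 depth=3 groups=4 -> no

Answer: yes no no no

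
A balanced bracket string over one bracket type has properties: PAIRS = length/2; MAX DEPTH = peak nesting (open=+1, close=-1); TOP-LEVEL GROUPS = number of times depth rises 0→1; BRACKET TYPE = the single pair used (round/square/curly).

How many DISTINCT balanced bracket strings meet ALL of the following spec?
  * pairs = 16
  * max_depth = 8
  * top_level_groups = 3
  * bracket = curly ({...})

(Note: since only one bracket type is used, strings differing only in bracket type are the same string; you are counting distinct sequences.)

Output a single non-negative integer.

Answer: 420147

Derivation:
Spec: pairs=16 depth=8 groups=3
Count(depth <= 8) = 6838587
Count(depth <= 7) = 6418440
Count(depth == 8) = 6838587 - 6418440 = 420147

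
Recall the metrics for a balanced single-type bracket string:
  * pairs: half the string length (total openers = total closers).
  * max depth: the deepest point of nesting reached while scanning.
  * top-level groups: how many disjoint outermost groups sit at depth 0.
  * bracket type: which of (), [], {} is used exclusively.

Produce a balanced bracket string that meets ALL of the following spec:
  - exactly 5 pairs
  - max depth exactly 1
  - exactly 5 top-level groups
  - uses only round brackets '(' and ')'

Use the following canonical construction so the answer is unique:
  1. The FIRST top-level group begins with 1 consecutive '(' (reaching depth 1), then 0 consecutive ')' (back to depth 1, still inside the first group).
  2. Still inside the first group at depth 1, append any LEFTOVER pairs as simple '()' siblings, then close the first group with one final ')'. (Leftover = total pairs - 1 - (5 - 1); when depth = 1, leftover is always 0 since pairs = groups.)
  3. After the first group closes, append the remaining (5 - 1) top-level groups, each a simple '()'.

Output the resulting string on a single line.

Spec: pairs=5 depth=1 groups=5
Leftover pairs = 5 - 1 - (5-1) = 0
First group: deep chain of depth 1 + 0 sibling pairs
Remaining 4 groups: simple '()' each

Answer: ()()()()()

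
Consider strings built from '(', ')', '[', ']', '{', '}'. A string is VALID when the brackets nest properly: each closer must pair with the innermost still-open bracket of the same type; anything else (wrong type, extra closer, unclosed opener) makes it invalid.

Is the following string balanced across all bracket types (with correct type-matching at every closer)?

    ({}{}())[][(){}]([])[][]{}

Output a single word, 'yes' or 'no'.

Answer: yes

Derivation:
pos 0: push '('; stack = (
pos 1: push '{'; stack = ({
pos 2: '}' matches '{'; pop; stack = (
pos 3: push '{'; stack = ({
pos 4: '}' matches '{'; pop; stack = (
pos 5: push '('; stack = ((
pos 6: ')' matches '('; pop; stack = (
pos 7: ')' matches '('; pop; stack = (empty)
pos 8: push '['; stack = [
pos 9: ']' matches '['; pop; stack = (empty)
pos 10: push '['; stack = [
pos 11: push '('; stack = [(
pos 12: ')' matches '('; pop; stack = [
pos 13: push '{'; stack = [{
pos 14: '}' matches '{'; pop; stack = [
pos 15: ']' matches '['; pop; stack = (empty)
pos 16: push '('; stack = (
pos 17: push '['; stack = ([
pos 18: ']' matches '['; pop; stack = (
pos 19: ')' matches '('; pop; stack = (empty)
pos 20: push '['; stack = [
pos 21: ']' matches '['; pop; stack = (empty)
pos 22: push '['; stack = [
pos 23: ']' matches '['; pop; stack = (empty)
pos 24: push '{'; stack = {
pos 25: '}' matches '{'; pop; stack = (empty)
end: stack empty → VALID
Verdict: properly nested → yes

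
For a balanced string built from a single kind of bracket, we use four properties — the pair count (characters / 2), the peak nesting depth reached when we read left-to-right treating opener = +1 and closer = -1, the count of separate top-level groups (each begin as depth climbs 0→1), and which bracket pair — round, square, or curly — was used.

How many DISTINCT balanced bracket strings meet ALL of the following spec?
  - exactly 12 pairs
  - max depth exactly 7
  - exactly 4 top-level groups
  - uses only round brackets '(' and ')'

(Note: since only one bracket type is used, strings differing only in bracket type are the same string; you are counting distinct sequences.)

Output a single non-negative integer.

Spec: pairs=12 depth=7 groups=4
Count(depth <= 7) = 25126
Count(depth <= 6) = 24658
Count(depth == 7) = 25126 - 24658 = 468

Answer: 468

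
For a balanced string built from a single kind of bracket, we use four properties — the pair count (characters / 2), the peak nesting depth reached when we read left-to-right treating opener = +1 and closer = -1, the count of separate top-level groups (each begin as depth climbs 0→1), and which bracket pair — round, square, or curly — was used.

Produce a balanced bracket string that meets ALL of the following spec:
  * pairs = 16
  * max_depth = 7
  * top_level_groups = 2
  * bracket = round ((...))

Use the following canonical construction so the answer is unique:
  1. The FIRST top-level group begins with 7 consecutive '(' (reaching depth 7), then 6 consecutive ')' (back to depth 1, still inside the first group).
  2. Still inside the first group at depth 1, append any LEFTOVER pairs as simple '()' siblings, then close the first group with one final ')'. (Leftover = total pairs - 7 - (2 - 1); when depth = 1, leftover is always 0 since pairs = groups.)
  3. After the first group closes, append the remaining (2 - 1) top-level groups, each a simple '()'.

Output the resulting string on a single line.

Spec: pairs=16 depth=7 groups=2
Leftover pairs = 16 - 7 - (2-1) = 8
First group: deep chain of depth 7 + 8 sibling pairs
Remaining 1 groups: simple '()' each

Answer: ((((((())))))()()()()()()()())()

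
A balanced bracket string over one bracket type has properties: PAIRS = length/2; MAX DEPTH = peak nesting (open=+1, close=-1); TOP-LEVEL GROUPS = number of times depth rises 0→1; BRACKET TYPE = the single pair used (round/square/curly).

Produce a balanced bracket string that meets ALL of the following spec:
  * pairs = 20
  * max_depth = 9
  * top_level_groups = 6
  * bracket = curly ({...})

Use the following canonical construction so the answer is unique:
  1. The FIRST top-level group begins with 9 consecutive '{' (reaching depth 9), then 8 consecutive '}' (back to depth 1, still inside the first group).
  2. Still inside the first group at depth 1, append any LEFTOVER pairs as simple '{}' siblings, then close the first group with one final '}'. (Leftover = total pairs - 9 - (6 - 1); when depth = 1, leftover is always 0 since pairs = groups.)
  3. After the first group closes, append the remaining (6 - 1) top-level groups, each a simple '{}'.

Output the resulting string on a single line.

Answer: {{{{{{{{{}}}}}}}}{}{}{}{}{}{}}{}{}{}{}{}

Derivation:
Spec: pairs=20 depth=9 groups=6
Leftover pairs = 20 - 9 - (6-1) = 6
First group: deep chain of depth 9 + 6 sibling pairs
Remaining 5 groups: simple '{}' each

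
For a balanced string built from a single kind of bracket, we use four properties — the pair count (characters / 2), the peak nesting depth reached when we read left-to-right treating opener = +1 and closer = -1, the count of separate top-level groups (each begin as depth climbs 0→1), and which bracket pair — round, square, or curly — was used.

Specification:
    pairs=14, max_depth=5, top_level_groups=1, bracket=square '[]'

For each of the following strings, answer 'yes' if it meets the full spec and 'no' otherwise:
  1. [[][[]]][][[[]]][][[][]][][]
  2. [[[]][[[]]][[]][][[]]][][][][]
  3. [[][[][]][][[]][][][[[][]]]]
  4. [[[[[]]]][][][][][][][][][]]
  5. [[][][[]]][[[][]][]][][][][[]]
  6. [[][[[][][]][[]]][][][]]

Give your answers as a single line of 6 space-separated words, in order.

String 1 '[[][[]]][][[[]]][][[][]][][]': depth seq [1 2 1 2 3 2 1 0 1 0 1 2 3 2 1 0 1 0 1 2 1 2 1 0 1 0 1 0]
  -> pairs=14 depth=3 groups=7 -> no
String 2 '[[[]][[[]]][[]][][[]]][][][][]': depth seq [1 2 3 2 1 2 3 4 3 2 1 2 3 2 1 2 1 2 3 2 1 0 1 0 1 0 1 0 1 0]
  -> pairs=15 depth=4 groups=5 -> no
String 3 '[[][[][]][][[]][][][[[][]]]]': depth seq [1 2 1 2 3 2 3 2 1 2 1 2 3 2 1 2 1 2 1 2 3 4 3 4 3 2 1 0]
  -> pairs=14 depth=4 groups=1 -> no
String 4 '[[[[[]]]][][][][][][][][][]]': depth seq [1 2 3 4 5 4 3 2 1 2 1 2 1 2 1 2 1 2 1 2 1 2 1 2 1 2 1 0]
  -> pairs=14 depth=5 groups=1 -> yes
String 5 '[[][][[]]][[[][]][]][][][][[]]': depth seq [1 2 1 2 1 2 3 2 1 0 1 2 3 2 3 2 1 2 1 0 1 0 1 0 1 0 1 2 1 0]
  -> pairs=15 depth=3 groups=6 -> no
String 6 '[[][[[][][]][[]]][][][]]': depth seq [1 2 1 2 3 4 3 4 3 4 3 2 3 4 3 2 1 2 1 2 1 2 1 0]
  -> pairs=12 depth=4 groups=1 -> no

Answer: no no no yes no no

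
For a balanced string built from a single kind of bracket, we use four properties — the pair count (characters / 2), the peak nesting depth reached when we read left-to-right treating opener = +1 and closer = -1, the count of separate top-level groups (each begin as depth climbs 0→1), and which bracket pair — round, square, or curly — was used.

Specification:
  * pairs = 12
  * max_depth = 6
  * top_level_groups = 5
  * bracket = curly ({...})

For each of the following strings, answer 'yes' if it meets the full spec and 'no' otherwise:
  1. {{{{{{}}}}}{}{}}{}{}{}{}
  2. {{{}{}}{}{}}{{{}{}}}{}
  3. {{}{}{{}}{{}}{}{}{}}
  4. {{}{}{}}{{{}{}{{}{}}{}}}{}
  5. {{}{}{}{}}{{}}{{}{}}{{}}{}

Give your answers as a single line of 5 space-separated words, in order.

String 1 '{{{{{{}}}}}{}{}}{}{}{}{}': depth seq [1 2 3 4 5 6 5 4 3 2 1 2 1 2 1 0 1 0 1 0 1 0 1 0]
  -> pairs=12 depth=6 groups=5 -> yes
String 2 '{{{}{}}{}{}}{{{}{}}}{}': depth seq [1 2 3 2 3 2 1 2 1 2 1 0 1 2 3 2 3 2 1 0 1 0]
  -> pairs=11 depth=3 groups=3 -> no
String 3 '{{}{}{{}}{{}}{}{}{}}': depth seq [1 2 1 2 1 2 3 2 1 2 3 2 1 2 1 2 1 2 1 0]
  -> pairs=10 depth=3 groups=1 -> no
String 4 '{{}{}{}}{{{}{}{{}{}}{}}}{}': depth seq [1 2 1 2 1 2 1 0 1 2 3 2 3 2 3 4 3 4 3 2 3 2 1 0 1 0]
  -> pairs=13 depth=4 groups=3 -> no
String 5 '{{}{}{}{}}{{}}{{}{}}{{}}{}': depth seq [1 2 1 2 1 2 1 2 1 0 1 2 1 0 1 2 1 2 1 0 1 2 1 0 1 0]
  -> pairs=13 depth=2 groups=5 -> no

Answer: yes no no no no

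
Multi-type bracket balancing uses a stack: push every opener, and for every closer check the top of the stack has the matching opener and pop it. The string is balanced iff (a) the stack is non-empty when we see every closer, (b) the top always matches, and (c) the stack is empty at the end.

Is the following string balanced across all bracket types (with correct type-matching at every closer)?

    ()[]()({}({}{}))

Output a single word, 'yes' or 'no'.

pos 0: push '('; stack = (
pos 1: ')' matches '('; pop; stack = (empty)
pos 2: push '['; stack = [
pos 3: ']' matches '['; pop; stack = (empty)
pos 4: push '('; stack = (
pos 5: ')' matches '('; pop; stack = (empty)
pos 6: push '('; stack = (
pos 7: push '{'; stack = ({
pos 8: '}' matches '{'; pop; stack = (
pos 9: push '('; stack = ((
pos 10: push '{'; stack = (({
pos 11: '}' matches '{'; pop; stack = ((
pos 12: push '{'; stack = (({
pos 13: '}' matches '{'; pop; stack = ((
pos 14: ')' matches '('; pop; stack = (
pos 15: ')' matches '('; pop; stack = (empty)
end: stack empty → VALID
Verdict: properly nested → yes

Answer: yes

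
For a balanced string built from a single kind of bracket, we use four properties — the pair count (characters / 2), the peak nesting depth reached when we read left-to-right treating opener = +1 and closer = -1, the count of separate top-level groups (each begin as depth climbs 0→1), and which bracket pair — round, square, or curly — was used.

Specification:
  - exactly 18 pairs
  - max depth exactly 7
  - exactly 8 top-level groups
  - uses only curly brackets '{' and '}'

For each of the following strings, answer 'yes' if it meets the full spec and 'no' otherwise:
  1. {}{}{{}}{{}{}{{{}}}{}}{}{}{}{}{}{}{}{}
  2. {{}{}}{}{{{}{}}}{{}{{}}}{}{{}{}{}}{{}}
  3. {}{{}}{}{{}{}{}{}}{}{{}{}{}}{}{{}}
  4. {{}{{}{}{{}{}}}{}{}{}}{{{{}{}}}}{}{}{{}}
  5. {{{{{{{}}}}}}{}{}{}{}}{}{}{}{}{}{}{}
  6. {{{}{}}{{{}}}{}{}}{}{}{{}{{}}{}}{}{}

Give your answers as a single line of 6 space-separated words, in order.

Answer: no no no no yes no

Derivation:
String 1 '{}{}{{}}{{}{}{{{}}}{}}{}{}{}{}{}{}{}{}': depth seq [1 0 1 0 1 2 1 0 1 2 1 2 1 2 3 4 3 2 1 2 1 0 1 0 1 0 1 0 1 0 1 0 1 0 1 0 1 0]
  -> pairs=19 depth=4 groups=12 -> no
String 2 '{{}{}}{}{{{}{}}}{{}{{}}}{}{{}{}{}}{{}}': depth seq [1 2 1 2 1 0 1 0 1 2 3 2 3 2 1 0 1 2 1 2 3 2 1 0 1 0 1 2 1 2 1 2 1 0 1 2 1 0]
  -> pairs=19 depth=3 groups=7 -> no
String 3 '{}{{}}{}{{}{}{}{}}{}{{}{}{}}{}{{}}': depth seq [1 0 1 2 1 0 1 0 1 2 1 2 1 2 1 2 1 0 1 0 1 2 1 2 1 2 1 0 1 0 1 2 1 0]
  -> pairs=17 depth=2 groups=8 -> no
String 4 '{{}{{}{}{{}{}}}{}{}{}}{{{{}{}}}}{}{}{{}}': depth seq [1 2 1 2 3 2 3 2 3 4 3 4 3 2 1 2 1 2 1 2 1 0 1 2 3 4 3 4 3 2 1 0 1 0 1 0 1 2 1 0]
  -> pairs=20 depth=4 groups=5 -> no
String 5 '{{{{{{{}}}}}}{}{}{}{}}{}{}{}{}{}{}{}': depth seq [1 2 3 4 5 6 7 6 5 4 3 2 1 2 1 2 1 2 1 2 1 0 1 0 1 0 1 0 1 0 1 0 1 0 1 0]
  -> pairs=18 depth=7 groups=8 -> yes
String 6 '{{{}{}}{{{}}}{}{}}{}{}{{}{{}}{}}{}{}': depth seq [1 2 3 2 3 2 1 2 3 4 3 2 1 2 1 2 1 0 1 0 1 0 1 2 1 2 3 2 1 2 1 0 1 0 1 0]
  -> pairs=18 depth=4 groups=6 -> no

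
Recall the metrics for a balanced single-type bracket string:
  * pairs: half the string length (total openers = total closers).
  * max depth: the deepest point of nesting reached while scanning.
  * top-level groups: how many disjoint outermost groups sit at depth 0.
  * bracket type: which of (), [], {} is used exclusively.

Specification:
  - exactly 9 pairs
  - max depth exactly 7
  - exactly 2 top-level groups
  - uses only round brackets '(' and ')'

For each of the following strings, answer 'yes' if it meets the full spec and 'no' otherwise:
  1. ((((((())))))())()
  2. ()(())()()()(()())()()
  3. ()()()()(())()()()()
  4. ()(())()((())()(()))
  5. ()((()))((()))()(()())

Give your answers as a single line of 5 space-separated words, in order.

Answer: yes no no no no

Derivation:
String 1 '((((((())))))())()': depth seq [1 2 3 4 5 6 7 6 5 4 3 2 1 2 1 0 1 0]
  -> pairs=9 depth=7 groups=2 -> yes
String 2 '()(())()()()(()())()()': depth seq [1 0 1 2 1 0 1 0 1 0 1 0 1 2 1 2 1 0 1 0 1 0]
  -> pairs=11 depth=2 groups=8 -> no
String 3 '()()()()(())()()()()': depth seq [1 0 1 0 1 0 1 0 1 2 1 0 1 0 1 0 1 0 1 0]
  -> pairs=10 depth=2 groups=9 -> no
String 4 '()(())()((())()(()))': depth seq [1 0 1 2 1 0 1 0 1 2 3 2 1 2 1 2 3 2 1 0]
  -> pairs=10 depth=3 groups=4 -> no
String 5 '()((()))((()))()(()())': depth seq [1 0 1 2 3 2 1 0 1 2 3 2 1 0 1 0 1 2 1 2 1 0]
  -> pairs=11 depth=3 groups=5 -> no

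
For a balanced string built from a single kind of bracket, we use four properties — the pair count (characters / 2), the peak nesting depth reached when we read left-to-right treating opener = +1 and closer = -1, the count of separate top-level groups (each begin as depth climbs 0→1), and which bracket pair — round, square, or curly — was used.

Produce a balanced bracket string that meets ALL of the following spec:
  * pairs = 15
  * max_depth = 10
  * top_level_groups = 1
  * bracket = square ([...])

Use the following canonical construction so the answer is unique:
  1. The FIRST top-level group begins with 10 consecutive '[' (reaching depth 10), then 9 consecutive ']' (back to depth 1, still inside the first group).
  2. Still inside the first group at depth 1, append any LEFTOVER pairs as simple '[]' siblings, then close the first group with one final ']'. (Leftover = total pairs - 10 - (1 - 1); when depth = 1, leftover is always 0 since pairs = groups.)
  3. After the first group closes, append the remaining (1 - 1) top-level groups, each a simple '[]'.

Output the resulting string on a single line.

Spec: pairs=15 depth=10 groups=1
Leftover pairs = 15 - 10 - (1-1) = 5
First group: deep chain of depth 10 + 5 sibling pairs
Remaining 0 groups: simple '[]' each

Answer: [[[[[[[[[[]]]]]]]]][][][][][]]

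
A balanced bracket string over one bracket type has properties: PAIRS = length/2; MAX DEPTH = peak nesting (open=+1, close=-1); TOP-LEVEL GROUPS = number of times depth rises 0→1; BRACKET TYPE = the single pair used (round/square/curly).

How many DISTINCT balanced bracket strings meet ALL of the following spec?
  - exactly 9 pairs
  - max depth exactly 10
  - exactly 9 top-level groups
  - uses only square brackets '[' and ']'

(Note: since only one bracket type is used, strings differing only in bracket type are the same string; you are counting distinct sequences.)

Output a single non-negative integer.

Answer: 0

Derivation:
Spec: pairs=9 depth=10 groups=9
Count(depth <= 10) = 1
Count(depth <= 9) = 1
Count(depth == 10) = 1 - 1 = 0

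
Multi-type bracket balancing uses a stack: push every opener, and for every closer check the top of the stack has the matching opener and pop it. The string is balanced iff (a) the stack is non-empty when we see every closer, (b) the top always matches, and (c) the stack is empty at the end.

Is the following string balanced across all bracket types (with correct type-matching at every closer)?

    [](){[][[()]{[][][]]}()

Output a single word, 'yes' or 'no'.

Answer: no

Derivation:
pos 0: push '['; stack = [
pos 1: ']' matches '['; pop; stack = (empty)
pos 2: push '('; stack = (
pos 3: ')' matches '('; pop; stack = (empty)
pos 4: push '{'; stack = {
pos 5: push '['; stack = {[
pos 6: ']' matches '['; pop; stack = {
pos 7: push '['; stack = {[
pos 8: push '['; stack = {[[
pos 9: push '('; stack = {[[(
pos 10: ')' matches '('; pop; stack = {[[
pos 11: ']' matches '['; pop; stack = {[
pos 12: push '{'; stack = {[{
pos 13: push '['; stack = {[{[
pos 14: ']' matches '['; pop; stack = {[{
pos 15: push '['; stack = {[{[
pos 16: ']' matches '['; pop; stack = {[{
pos 17: push '['; stack = {[{[
pos 18: ']' matches '['; pop; stack = {[{
pos 19: saw closer ']' but top of stack is '{' (expected '}') → INVALID
Verdict: type mismatch at position 19: ']' closes '{' → no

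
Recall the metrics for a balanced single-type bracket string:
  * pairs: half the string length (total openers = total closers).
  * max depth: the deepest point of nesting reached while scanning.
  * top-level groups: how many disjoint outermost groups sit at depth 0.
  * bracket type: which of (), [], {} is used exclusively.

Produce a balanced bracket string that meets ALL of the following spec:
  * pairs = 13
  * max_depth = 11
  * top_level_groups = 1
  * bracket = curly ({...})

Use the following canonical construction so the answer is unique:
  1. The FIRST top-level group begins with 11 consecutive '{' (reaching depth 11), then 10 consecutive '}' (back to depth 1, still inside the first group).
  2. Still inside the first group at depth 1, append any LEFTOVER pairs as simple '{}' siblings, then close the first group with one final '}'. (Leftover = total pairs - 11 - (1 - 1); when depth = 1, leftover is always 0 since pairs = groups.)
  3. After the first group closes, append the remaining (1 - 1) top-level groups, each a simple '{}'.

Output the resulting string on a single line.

Spec: pairs=13 depth=11 groups=1
Leftover pairs = 13 - 11 - (1-1) = 2
First group: deep chain of depth 11 + 2 sibling pairs
Remaining 0 groups: simple '{}' each

Answer: {{{{{{{{{{{}}}}}}}}}}{}{}}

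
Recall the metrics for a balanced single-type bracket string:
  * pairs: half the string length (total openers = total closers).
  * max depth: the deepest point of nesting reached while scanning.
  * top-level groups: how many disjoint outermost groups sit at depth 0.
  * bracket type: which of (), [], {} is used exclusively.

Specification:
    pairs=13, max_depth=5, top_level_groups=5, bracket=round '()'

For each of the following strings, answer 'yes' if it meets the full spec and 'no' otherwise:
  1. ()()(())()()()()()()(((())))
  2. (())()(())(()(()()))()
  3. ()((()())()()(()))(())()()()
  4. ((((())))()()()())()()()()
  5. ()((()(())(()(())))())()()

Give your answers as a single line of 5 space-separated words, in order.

Answer: no no no yes no

Derivation:
String 1 '()()(())()()()()()()(((())))': depth seq [1 0 1 0 1 2 1 0 1 0 1 0 1 0 1 0 1 0 1 0 1 2 3 4 3 2 1 0]
  -> pairs=14 depth=4 groups=10 -> no
String 2 '(())()(())(()(()()))()': depth seq [1 2 1 0 1 0 1 2 1 0 1 2 1 2 3 2 3 2 1 0 1 0]
  -> pairs=11 depth=3 groups=5 -> no
String 3 '()((()())()()(()))(())()()()': depth seq [1 0 1 2 3 2 3 2 1 2 1 2 1 2 3 2 1 0 1 2 1 0 1 0 1 0 1 0]
  -> pairs=14 depth=3 groups=6 -> no
String 4 '((((())))()()()())()()()()': depth seq [1 2 3 4 5 4 3 2 1 2 1 2 1 2 1 2 1 0 1 0 1 0 1 0 1 0]
  -> pairs=13 depth=5 groups=5 -> yes
String 5 '()((()(())(()(())))())()()': depth seq [1 0 1 2 3 2 3 4 3 2 3 4 3 4 5 4 3 2 1 2 1 0 1 0 1 0]
  -> pairs=13 depth=5 groups=4 -> no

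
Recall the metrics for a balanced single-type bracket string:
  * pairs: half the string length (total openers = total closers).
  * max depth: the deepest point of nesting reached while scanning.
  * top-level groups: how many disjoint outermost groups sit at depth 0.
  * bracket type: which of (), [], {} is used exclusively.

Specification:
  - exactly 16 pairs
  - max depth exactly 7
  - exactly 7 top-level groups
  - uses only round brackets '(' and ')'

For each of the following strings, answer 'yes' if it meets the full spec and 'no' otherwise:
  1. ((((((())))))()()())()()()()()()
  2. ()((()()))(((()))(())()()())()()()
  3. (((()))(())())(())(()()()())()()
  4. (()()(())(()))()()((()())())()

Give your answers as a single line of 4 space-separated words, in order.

String 1 '((((((())))))()()())()()()()()()': depth seq [1 2 3 4 5 6 7 6 5 4 3 2 1 2 1 2 1 2 1 0 1 0 1 0 1 0 1 0 1 0 1 0]
  -> pairs=16 depth=7 groups=7 -> yes
String 2 '()((()()))(((()))(())()()())()()()': depth seq [1 0 1 2 3 2 3 2 1 0 1 2 3 4 3 2 1 2 3 2 1 2 1 2 1 2 1 0 1 0 1 0 1 0]
  -> pairs=17 depth=4 groups=6 -> no
String 3 '(((()))(())())(())(()()()())()()': depth seq [1 2 3 4 3 2 1 2 3 2 1 2 1 0 1 2 1 0 1 2 1 2 1 2 1 2 1 0 1 0 1 0]
  -> pairs=16 depth=4 groups=5 -> no
String 4 '(()()(())(()))()()((()())())()': depth seq [1 2 1 2 1 2 3 2 1 2 3 2 1 0 1 0 1 0 1 2 3 2 3 2 1 2 1 0 1 0]
  -> pairs=15 depth=3 groups=5 -> no

Answer: yes no no no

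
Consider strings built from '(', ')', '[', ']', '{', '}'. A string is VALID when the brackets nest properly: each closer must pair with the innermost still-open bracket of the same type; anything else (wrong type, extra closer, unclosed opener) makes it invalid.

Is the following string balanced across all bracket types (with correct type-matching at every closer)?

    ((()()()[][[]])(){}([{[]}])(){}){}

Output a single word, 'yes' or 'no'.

Answer: yes

Derivation:
pos 0: push '('; stack = (
pos 1: push '('; stack = ((
pos 2: push '('; stack = (((
pos 3: ')' matches '('; pop; stack = ((
pos 4: push '('; stack = (((
pos 5: ')' matches '('; pop; stack = ((
pos 6: push '('; stack = (((
pos 7: ')' matches '('; pop; stack = ((
pos 8: push '['; stack = (([
pos 9: ']' matches '['; pop; stack = ((
pos 10: push '['; stack = (([
pos 11: push '['; stack = (([[
pos 12: ']' matches '['; pop; stack = (([
pos 13: ']' matches '['; pop; stack = ((
pos 14: ')' matches '('; pop; stack = (
pos 15: push '('; stack = ((
pos 16: ')' matches '('; pop; stack = (
pos 17: push '{'; stack = ({
pos 18: '}' matches '{'; pop; stack = (
pos 19: push '('; stack = ((
pos 20: push '['; stack = (([
pos 21: push '{'; stack = (([{
pos 22: push '['; stack = (([{[
pos 23: ']' matches '['; pop; stack = (([{
pos 24: '}' matches '{'; pop; stack = (([
pos 25: ']' matches '['; pop; stack = ((
pos 26: ')' matches '('; pop; stack = (
pos 27: push '('; stack = ((
pos 28: ')' matches '('; pop; stack = (
pos 29: push '{'; stack = ({
pos 30: '}' matches '{'; pop; stack = (
pos 31: ')' matches '('; pop; stack = (empty)
pos 32: push '{'; stack = {
pos 33: '}' matches '{'; pop; stack = (empty)
end: stack empty → VALID
Verdict: properly nested → yes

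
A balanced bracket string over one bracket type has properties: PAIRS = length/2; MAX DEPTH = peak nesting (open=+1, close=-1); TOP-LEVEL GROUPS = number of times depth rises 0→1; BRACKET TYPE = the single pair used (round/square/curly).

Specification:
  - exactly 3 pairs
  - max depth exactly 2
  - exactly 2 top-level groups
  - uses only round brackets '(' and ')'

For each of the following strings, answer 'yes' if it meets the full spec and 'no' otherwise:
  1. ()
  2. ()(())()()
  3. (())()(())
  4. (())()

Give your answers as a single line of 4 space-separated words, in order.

String 1 '()': depth seq [1 0]
  -> pairs=1 depth=1 groups=1 -> no
String 2 '()(())()()': depth seq [1 0 1 2 1 0 1 0 1 0]
  -> pairs=5 depth=2 groups=4 -> no
String 3 '(())()(())': depth seq [1 2 1 0 1 0 1 2 1 0]
  -> pairs=5 depth=2 groups=3 -> no
String 4 '(())()': depth seq [1 2 1 0 1 0]
  -> pairs=3 depth=2 groups=2 -> yes

Answer: no no no yes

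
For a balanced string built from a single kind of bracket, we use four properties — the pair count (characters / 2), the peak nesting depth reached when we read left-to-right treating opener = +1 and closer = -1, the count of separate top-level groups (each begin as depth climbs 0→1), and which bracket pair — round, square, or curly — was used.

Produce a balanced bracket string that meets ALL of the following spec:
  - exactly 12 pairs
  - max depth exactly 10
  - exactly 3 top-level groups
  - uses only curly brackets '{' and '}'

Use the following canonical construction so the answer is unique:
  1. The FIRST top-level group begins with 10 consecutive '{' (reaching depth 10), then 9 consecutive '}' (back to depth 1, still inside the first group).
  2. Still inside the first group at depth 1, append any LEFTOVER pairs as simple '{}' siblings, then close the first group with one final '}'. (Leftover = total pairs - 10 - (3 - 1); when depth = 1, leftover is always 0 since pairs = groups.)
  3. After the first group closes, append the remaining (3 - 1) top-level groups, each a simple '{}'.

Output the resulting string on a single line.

Spec: pairs=12 depth=10 groups=3
Leftover pairs = 12 - 10 - (3-1) = 0
First group: deep chain of depth 10 + 0 sibling pairs
Remaining 2 groups: simple '{}' each

Answer: {{{{{{{{{{}}}}}}}}}}{}{}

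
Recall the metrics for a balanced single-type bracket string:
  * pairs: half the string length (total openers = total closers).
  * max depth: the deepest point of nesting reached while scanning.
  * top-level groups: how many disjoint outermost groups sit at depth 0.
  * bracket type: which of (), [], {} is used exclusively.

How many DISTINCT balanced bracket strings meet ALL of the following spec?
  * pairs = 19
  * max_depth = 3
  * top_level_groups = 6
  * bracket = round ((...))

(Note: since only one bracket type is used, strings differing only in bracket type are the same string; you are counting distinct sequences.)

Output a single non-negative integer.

Spec: pairs=19 depth=3 groups=6
Count(depth <= 3) = 4296192
Count(depth <= 2) = 8568
Count(depth == 3) = 4296192 - 8568 = 4287624

Answer: 4287624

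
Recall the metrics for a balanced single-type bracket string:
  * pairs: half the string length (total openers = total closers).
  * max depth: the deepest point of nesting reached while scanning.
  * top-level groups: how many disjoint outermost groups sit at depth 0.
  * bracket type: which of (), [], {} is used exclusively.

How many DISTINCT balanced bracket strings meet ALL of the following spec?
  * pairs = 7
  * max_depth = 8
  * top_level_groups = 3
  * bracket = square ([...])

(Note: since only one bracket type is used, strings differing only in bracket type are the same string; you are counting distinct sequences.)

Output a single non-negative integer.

Spec: pairs=7 depth=8 groups=3
Count(depth <= 8) = 90
Count(depth <= 7) = 90
Count(depth == 8) = 90 - 90 = 0

Answer: 0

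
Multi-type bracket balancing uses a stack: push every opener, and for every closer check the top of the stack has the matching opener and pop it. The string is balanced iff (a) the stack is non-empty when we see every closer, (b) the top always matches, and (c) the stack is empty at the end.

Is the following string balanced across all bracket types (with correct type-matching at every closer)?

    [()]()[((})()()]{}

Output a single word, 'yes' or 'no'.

pos 0: push '['; stack = [
pos 1: push '('; stack = [(
pos 2: ')' matches '('; pop; stack = [
pos 3: ']' matches '['; pop; stack = (empty)
pos 4: push '('; stack = (
pos 5: ')' matches '('; pop; stack = (empty)
pos 6: push '['; stack = [
pos 7: push '('; stack = [(
pos 8: push '('; stack = [((
pos 9: saw closer '}' but top of stack is '(' (expected ')') → INVALID
Verdict: type mismatch at position 9: '}' closes '(' → no

Answer: no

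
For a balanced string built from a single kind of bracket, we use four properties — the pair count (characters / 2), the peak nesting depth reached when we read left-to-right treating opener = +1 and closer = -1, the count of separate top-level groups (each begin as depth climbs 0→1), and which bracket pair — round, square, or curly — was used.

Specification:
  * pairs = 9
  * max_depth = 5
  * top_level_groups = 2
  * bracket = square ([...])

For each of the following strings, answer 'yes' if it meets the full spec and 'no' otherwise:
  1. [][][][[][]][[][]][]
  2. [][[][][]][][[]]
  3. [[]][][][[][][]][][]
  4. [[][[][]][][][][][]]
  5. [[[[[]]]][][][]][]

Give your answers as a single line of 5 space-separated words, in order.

String 1 '[][][][[][]][[][]][]': depth seq [1 0 1 0 1 0 1 2 1 2 1 0 1 2 1 2 1 0 1 0]
  -> pairs=10 depth=2 groups=6 -> no
String 2 '[][[][][]][][[]]': depth seq [1 0 1 2 1 2 1 2 1 0 1 0 1 2 1 0]
  -> pairs=8 depth=2 groups=4 -> no
String 3 '[[]][][][[][][]][][]': depth seq [1 2 1 0 1 0 1 0 1 2 1 2 1 2 1 0 1 0 1 0]
  -> pairs=10 depth=2 groups=6 -> no
String 4 '[[][[][]][][][][][]]': depth seq [1 2 1 2 3 2 3 2 1 2 1 2 1 2 1 2 1 2 1 0]
  -> pairs=10 depth=3 groups=1 -> no
String 5 '[[[[[]]]][][][]][]': depth seq [1 2 3 4 5 4 3 2 1 2 1 2 1 2 1 0 1 0]
  -> pairs=9 depth=5 groups=2 -> yes

Answer: no no no no yes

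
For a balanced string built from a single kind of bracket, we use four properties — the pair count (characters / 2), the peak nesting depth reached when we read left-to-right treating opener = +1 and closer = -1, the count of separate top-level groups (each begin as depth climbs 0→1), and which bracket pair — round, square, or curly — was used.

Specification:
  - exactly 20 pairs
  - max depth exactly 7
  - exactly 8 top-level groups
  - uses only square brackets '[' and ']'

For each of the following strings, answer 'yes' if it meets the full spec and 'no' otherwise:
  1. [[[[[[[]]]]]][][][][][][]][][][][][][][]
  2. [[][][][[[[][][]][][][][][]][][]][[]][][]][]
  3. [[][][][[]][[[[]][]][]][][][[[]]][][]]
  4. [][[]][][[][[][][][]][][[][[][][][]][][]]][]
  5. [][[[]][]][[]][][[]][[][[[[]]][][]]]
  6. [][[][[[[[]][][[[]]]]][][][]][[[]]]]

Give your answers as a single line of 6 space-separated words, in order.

String 1 '[[[[[[[]]]]]][][][][][][]][][][][][][][]': depth seq [1 2 3 4 5 6 7 6 5 4 3 2 1 2 1 2 1 2 1 2 1 2 1 2 1 0 1 0 1 0 1 0 1 0 1 0 1 0 1 0]
  -> pairs=20 depth=7 groups=8 -> yes
String 2 '[[][][][[[[][][]][][][][][]][][]][[]][][]][]': depth seq [1 2 1 2 1 2 1 2 3 4 5 4 5 4 5 4 3 4 3 4 3 4 3 4 3 4 3 2 3 2 3 2 1 2 3 2 1 2 1 2 1 0 1 0]
  -> pairs=22 depth=5 groups=2 -> no
String 3 '[[][][][[]][[[[]][]][]][][][[[]]][][]]': depth seq [1 2 1 2 1 2 1 2 3 2 1 2 3 4 5 4 3 4 3 2 3 2 1 2 1 2 1 2 3 4 3 2 1 2 1 2 1 0]
  -> pairs=19 depth=5 groups=1 -> no
String 4 '[][[]][][[][[][][][]][][[][[][][][]][][]]][]': depth seq [1 0 1 2 1 0 1 0 1 2 1 2 3 2 3 2 3 2 3 2 1 2 1 2 3 2 3 4 3 4 3 4 3 4 3 2 3 2 3 2 1 0 1 0]
  -> pairs=22 depth=4 groups=5 -> no
String 5 '[][[[]][]][[]][][[]][[][[[[]]][][]]]': depth seq [1 0 1 2 3 2 1 2 1 0 1 2 1 0 1 0 1 2 1 0 1 2 1 2 3 4 5 4 3 2 3 2 3 2 1 0]
  -> pairs=18 depth=5 groups=6 -> no
String 6 '[][[][[[[[]][][[[]]]]][][][]][[[]]]]': depth seq [1 0 1 2 1 2 3 4 5 6 5 4 5 4 5 6 7 6 5 4 3 2 3 2 3 2 3 2 1 2 3 4 3 2 1 0]
  -> pairs=18 depth=7 groups=2 -> no

Answer: yes no no no no no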